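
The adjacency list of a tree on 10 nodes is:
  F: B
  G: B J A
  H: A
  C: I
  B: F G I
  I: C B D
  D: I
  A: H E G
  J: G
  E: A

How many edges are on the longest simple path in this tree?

5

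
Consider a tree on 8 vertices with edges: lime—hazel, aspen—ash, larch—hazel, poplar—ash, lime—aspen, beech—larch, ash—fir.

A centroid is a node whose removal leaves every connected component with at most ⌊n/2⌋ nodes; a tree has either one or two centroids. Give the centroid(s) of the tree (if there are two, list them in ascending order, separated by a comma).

aspen, lime

Removing aspen splits the tree into components of sizes 4, 3; the largest is 4 ≤ ⌊8/2⌋ = 4.
lime is adjacent to aspen and is also a centroid (the largest component after removing it is likewise 4).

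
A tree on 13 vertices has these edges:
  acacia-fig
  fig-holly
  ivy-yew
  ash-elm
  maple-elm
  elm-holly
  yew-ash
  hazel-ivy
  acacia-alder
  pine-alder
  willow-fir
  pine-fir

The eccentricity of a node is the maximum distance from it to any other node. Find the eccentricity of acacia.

Distances from acacia peak at 7, attained at hazel.
acacia – fig – holly – elm – ash – yew – ivy – hazel

7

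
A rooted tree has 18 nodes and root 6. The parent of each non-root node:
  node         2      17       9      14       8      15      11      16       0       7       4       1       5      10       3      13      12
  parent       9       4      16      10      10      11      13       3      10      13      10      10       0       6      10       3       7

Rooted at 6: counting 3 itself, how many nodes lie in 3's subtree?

9

The subtree rooted at 3 contains: 3, 16, 13, 9, 7, 11, 2, 12, 15 — 9 nodes.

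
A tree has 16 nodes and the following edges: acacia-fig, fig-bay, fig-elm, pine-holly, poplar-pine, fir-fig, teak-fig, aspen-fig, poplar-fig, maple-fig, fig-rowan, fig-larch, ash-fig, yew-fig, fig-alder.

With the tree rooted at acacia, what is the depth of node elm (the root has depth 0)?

2

acacia–fig–elm — 2 edges.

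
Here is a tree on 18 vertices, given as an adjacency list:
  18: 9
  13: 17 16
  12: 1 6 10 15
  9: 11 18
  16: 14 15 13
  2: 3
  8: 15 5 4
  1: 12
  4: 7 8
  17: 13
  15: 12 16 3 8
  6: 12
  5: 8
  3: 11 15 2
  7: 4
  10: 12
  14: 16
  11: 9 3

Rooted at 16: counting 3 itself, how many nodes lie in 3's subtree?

3's subtree: {3, 11, 2, 9, 18}, size 5.

5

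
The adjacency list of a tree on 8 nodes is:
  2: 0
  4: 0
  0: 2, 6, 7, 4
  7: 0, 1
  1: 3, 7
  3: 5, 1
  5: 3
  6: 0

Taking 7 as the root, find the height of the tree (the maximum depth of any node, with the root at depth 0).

The longest root-to-leaf path is 7 → 1 → 3 → 5 (3 edges).

3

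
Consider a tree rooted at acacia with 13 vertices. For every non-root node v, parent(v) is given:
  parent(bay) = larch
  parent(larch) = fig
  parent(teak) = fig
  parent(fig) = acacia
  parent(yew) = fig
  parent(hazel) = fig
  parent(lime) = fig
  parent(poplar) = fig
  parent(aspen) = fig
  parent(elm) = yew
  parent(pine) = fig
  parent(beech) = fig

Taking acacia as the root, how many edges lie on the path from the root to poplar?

Path from acacia to poplar: acacia – fig – poplar, which has 2 edges.

2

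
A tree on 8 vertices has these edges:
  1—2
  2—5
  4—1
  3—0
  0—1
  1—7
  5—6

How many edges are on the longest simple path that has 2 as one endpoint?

3

Distances from 2 peak at 3, attained at 3.
2-1-0-3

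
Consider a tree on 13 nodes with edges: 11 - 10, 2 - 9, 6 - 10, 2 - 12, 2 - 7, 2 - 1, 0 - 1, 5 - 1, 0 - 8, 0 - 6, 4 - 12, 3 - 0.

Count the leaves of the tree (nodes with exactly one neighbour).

7

The leaves are 3, 4, 5, 7, 8, 9, 11.
That is 7 leaves.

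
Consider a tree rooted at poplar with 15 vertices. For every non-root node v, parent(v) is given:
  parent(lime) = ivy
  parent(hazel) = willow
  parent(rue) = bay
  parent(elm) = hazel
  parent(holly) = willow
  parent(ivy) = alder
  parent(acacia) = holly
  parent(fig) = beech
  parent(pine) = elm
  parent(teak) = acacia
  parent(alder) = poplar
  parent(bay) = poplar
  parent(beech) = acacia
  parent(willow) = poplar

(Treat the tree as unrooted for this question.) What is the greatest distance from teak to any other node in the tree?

The node farthest from teak is lime, via teak-acacia-holly-willow-poplar-alder-ivy-lime — 7 edges.

7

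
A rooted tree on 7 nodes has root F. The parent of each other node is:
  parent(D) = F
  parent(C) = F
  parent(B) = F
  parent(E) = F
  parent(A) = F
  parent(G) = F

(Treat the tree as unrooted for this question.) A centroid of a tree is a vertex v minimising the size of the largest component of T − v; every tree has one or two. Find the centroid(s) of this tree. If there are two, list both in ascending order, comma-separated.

F

If F is removed the pieces have sizes 1, 1, 1, 1, 1, 1, all ≤ ⌊7/2⌋ = 3.
Every other node leaves some component of size > 3, so the centroid is unique.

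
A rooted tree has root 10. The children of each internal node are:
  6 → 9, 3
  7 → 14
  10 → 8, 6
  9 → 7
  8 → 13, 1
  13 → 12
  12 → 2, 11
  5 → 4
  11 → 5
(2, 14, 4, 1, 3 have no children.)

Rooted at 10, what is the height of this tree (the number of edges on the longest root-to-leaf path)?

6

A deepest node is 4, reached by 10–8–13–12–11–5–4.
That path has 6 edges, so the height is 6.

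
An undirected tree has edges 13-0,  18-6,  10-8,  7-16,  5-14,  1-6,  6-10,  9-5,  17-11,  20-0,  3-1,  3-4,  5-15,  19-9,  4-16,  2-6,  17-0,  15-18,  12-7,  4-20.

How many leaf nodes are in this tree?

The leaves are 2, 8, 11, 12, 13, 14, 19.
That is 7 leaves.

7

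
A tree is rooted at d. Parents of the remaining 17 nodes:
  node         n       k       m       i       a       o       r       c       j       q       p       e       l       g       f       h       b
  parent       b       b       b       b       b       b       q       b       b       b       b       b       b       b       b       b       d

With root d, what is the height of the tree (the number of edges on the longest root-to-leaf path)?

The longest root-to-leaf path is d-b-q-r (3 edges).

3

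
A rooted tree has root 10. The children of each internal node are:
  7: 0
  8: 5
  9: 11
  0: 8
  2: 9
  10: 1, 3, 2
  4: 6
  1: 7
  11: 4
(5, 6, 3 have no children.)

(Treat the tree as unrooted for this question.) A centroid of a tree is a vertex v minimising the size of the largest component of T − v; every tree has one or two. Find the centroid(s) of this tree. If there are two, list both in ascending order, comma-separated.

10

If 10 is removed the pieces have sizes 5, 5, 1, all ≤ ⌊12/2⌋ = 6.
Every other node leaves some component of size > 6, so the centroid is unique.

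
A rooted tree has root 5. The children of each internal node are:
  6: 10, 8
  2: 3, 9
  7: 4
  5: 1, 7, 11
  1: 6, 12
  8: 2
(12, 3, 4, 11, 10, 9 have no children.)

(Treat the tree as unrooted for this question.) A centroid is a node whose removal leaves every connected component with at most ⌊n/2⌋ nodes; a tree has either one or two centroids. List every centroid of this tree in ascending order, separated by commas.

Removing 1 splits the tree into components of sizes 6, 4, 1; the largest is 6 ≤ ⌊12/2⌋ = 6.
6 is adjacent to 1 and is also a centroid (the largest component after removing it is likewise 6).

1, 6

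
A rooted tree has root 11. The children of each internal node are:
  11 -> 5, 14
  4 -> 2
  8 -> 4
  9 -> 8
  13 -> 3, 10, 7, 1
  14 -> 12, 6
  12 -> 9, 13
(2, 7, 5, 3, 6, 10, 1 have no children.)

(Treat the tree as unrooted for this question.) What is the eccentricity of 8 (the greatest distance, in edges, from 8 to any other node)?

5

A farthest node from 8 is 5.
The path 8-9-12-14-11-5 has 5 edges.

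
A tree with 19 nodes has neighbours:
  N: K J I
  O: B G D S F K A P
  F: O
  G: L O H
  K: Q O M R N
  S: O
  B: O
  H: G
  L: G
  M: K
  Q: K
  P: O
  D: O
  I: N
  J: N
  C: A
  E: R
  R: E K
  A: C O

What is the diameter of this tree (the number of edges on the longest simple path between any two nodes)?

5

A longest path is H–G–O–K–R–E, with 5 edges.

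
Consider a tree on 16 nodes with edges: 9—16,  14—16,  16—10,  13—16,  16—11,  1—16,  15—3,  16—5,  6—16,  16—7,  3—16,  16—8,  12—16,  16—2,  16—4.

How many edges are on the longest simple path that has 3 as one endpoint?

Distances from 3 peak at 2, attained at 8 (2, 13, 4, 6, 5, 9, 11, 10, 1, 12, 14, 7 also at distance 2).
3 – 16 – 8

2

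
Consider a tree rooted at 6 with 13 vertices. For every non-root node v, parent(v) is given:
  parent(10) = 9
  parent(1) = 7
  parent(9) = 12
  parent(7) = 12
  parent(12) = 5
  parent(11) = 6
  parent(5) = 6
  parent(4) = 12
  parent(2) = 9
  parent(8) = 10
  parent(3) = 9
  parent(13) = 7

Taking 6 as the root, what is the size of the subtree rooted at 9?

5

Descendants of 9 (including itself): 9, 10, 2, 3, 8. That's 5.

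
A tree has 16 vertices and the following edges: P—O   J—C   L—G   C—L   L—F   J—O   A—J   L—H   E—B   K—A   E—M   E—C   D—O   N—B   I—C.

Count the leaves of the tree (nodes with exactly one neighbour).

The leaves are D, F, G, H, I, K, M, N, P.
That is 9 leaves.

9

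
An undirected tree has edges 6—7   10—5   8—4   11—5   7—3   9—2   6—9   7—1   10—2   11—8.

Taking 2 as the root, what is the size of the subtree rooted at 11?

3

The subtree rooted at 11 contains: 11, 8, 4 — 3 nodes.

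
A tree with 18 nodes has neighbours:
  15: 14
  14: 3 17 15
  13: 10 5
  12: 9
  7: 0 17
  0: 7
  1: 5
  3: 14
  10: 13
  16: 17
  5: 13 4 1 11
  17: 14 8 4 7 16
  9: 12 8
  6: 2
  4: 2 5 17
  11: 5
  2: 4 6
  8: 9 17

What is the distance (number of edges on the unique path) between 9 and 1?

9–8–17–4–5–1: 5 edges.

5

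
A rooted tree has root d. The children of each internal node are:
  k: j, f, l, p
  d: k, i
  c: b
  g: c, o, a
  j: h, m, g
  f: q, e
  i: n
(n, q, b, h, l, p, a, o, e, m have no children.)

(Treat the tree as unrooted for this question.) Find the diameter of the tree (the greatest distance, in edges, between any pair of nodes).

7

Starting from n, a farthest node is b at distance 7.
One longest path: n - i - d - k - j - g - c - b.
So the diameter is 7.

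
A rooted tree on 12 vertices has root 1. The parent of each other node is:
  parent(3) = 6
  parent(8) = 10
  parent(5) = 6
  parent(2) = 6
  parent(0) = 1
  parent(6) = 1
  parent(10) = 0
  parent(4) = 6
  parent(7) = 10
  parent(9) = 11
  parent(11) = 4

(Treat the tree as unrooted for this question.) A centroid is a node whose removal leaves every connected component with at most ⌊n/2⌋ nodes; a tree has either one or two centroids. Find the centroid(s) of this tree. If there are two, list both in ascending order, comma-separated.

6

Delete 6: the remaining components have sizes 5, 3, 1, 1, 1. Max 5 ≤ 6, so 6 is a centroid.
Every other node leaves some component of size > 6, so the centroid is unique.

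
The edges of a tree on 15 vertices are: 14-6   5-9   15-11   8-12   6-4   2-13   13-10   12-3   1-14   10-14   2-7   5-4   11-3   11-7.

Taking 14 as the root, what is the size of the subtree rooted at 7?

6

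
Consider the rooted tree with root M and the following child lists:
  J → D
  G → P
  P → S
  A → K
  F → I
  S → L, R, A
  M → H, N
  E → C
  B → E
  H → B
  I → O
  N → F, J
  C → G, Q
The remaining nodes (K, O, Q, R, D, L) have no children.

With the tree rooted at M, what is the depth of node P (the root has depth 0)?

Path from M to P: M – H – B – E – C – G – P, which has 6 edges.

6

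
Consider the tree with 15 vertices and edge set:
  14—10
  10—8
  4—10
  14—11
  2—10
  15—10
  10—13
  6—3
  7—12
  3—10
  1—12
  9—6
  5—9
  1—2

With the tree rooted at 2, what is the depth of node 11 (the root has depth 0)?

Climbing from 11 to the root: 11 – 14 – 10 – 2. That's 3 steps.

3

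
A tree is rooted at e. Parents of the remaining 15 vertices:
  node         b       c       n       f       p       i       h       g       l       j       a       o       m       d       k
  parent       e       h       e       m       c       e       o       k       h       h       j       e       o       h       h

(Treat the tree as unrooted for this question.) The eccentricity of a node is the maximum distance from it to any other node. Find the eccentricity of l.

4

Distances from l peak at 4, attained at f (b, n, i also at distance 4).
l–h–o–m–f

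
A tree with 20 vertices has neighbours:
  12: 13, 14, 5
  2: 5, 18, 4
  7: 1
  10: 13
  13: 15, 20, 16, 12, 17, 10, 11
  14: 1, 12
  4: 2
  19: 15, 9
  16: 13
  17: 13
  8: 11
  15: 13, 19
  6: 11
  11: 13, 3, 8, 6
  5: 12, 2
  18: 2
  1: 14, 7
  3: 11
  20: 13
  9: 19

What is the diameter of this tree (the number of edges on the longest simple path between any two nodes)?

7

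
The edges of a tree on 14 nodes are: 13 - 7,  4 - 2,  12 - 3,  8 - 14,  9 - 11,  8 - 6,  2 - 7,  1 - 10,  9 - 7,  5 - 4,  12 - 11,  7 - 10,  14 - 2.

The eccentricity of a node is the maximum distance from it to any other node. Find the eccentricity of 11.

A farthest node from 11 is 6.
The path 11 – 9 – 7 – 2 – 14 – 8 – 6 has 6 edges.

6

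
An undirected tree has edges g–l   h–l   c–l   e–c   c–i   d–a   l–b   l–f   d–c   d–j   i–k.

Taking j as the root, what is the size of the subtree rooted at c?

c's subtree: {c, l, i, e, g, b, f, h, k}, size 9.

9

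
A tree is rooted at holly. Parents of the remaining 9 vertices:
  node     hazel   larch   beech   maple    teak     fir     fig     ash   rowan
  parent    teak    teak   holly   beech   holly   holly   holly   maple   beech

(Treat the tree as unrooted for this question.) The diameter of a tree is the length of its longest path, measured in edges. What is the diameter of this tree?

5

Starting from ash, a farthest node is larch at distance 5.
One longest path: ash – maple – beech – holly – teak – larch.
So the diameter is 5.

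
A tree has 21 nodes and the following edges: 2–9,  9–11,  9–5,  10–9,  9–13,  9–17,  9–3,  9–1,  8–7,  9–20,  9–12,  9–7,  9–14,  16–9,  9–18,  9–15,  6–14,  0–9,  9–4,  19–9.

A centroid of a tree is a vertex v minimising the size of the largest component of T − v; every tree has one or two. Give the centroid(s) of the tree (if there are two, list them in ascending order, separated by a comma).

9

Removing 9 splits the tree into components of sizes 2, 2, 1, 1, 1, 1, 1, 1, 1, 1, 1, 1, 1, 1, 1, 1, 1, 1; the largest is 2 ≤ ⌊21/2⌋ = 10.
No neighbour of 9 does as well, so 9 is the unique centroid.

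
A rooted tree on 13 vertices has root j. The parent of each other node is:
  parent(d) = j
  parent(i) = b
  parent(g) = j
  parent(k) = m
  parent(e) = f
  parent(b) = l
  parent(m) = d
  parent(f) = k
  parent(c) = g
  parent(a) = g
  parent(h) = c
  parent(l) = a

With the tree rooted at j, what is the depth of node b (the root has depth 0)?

j–g–a–l–b — 4 edges.

4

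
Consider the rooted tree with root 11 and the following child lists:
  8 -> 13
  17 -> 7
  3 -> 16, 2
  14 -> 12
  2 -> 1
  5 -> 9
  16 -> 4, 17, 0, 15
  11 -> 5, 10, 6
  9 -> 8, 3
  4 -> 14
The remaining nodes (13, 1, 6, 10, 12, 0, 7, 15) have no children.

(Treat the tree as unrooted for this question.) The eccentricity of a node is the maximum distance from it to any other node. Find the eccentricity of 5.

The node farthest from 5 is 12, via 5–9–3–16–4–14–12 — 6 edges.

6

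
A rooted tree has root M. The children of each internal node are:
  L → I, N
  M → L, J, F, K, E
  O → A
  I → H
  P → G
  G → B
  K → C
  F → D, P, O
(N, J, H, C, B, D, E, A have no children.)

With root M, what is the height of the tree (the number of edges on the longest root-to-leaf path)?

A deepest node is B, reached by M – F – P – G – B.
That path has 4 edges, so the height is 4.

4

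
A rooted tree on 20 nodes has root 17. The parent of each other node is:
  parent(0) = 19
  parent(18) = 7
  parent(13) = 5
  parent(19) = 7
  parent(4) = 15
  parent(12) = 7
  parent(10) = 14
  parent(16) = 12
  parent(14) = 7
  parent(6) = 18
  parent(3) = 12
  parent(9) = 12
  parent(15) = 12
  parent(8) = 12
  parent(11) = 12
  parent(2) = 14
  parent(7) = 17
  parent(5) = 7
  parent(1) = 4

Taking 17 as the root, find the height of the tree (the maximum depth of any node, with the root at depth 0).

The longest root-to-leaf path is 17–7–12–15–4–1 (5 edges).

5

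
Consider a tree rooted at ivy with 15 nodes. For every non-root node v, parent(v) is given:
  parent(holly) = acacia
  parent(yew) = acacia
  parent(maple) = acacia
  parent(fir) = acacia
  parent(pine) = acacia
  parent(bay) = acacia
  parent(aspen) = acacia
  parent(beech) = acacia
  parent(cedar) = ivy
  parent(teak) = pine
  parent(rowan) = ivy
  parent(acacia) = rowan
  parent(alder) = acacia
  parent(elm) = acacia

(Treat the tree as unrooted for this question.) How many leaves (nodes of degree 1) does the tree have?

The leaves are alder, aspen, bay, beech, cedar, elm, fir, holly, maple, teak, yew.
That is 11 leaves.

11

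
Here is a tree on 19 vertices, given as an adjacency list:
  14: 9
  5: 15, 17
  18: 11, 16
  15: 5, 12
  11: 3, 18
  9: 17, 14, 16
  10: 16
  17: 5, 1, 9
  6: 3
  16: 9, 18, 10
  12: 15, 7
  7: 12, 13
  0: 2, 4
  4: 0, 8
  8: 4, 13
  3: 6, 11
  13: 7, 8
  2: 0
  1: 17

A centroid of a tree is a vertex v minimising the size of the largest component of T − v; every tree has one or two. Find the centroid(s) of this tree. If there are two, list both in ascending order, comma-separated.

17

Removing 17 splits the tree into components of sizes 9, 8, 1; the largest is 9 ≤ ⌊19/2⌋ = 9.
Every other node leaves some component of size > 9, so the centroid is unique.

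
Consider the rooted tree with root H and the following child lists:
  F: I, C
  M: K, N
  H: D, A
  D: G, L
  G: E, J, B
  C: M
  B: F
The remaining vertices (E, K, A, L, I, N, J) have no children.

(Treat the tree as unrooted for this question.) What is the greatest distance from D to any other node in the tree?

6

The node farthest from D is N (K also at distance 6), via D–G–B–F–C–M–N — 6 edges.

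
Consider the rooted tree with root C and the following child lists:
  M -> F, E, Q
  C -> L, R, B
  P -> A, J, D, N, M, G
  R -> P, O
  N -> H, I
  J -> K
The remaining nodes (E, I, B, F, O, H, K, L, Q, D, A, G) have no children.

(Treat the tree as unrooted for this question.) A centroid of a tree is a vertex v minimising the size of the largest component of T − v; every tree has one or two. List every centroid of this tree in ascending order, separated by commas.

If P is removed the pieces have sizes 5, 4, 3, 2, 1, 1, 1, all ≤ ⌊18/2⌋ = 9.
Every other node leaves some component of size > 9, so the centroid is unique.

P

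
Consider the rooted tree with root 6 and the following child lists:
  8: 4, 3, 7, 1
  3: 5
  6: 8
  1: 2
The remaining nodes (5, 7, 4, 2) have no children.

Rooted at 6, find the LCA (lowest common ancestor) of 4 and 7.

Path 4→root: 4 8 6; path 7→root: 7 8 6.
First common node: 8.

8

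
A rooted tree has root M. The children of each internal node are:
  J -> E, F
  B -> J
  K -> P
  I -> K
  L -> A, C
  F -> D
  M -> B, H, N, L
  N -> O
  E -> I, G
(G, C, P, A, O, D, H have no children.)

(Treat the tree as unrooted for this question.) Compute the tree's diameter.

A longest path is P - K - I - E - J - B - M - L - C, with 8 edges.

8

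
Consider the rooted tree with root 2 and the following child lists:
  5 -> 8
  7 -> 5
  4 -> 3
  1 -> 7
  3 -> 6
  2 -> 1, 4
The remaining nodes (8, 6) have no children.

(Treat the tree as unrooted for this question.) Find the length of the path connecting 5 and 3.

5–7–1–2–4–3: 5 edges.

5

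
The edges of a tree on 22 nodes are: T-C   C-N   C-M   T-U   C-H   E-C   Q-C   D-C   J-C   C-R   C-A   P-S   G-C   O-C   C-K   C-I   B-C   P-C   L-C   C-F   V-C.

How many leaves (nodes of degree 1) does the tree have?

The leaves are A, B, D, E, F, G, H, I, J, K, L, M, N, O, Q, R, S, U, V.
That is 19 leaves.

19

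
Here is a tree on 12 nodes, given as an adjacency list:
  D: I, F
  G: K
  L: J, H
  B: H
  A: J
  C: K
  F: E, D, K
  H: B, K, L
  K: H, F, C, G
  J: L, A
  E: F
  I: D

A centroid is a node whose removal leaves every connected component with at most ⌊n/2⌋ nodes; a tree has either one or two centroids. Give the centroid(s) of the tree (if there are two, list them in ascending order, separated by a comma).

Removing K splits the tree into components of sizes 5, 4, 1, 1; the largest is 5 ≤ ⌊12/2⌋ = 6.
Every other node leaves some component of size > 6, so the centroid is unique.

K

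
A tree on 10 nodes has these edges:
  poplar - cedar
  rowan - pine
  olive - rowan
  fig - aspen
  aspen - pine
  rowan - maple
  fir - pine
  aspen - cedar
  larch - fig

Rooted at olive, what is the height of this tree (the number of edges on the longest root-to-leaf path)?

poplar sits deepest: olive → rowan → pine → aspen → cedar → poplar — 5 edges from the root.

5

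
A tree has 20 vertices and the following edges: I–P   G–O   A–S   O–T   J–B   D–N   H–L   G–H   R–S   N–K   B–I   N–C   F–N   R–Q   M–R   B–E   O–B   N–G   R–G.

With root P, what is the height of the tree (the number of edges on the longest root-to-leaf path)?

7

A deepest node is A, reached by P – I – B – O – G – R – S – A.
That path has 7 edges, so the height is 7.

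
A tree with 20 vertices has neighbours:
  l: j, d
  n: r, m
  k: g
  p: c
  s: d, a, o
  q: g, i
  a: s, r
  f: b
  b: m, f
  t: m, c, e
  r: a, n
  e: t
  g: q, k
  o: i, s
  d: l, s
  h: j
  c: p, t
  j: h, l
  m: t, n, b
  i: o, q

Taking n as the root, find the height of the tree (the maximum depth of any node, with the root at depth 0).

8

A deepest node is k, reached by n → r → a → s → o → i → q → g → k.
That path has 8 edges, so the height is 8.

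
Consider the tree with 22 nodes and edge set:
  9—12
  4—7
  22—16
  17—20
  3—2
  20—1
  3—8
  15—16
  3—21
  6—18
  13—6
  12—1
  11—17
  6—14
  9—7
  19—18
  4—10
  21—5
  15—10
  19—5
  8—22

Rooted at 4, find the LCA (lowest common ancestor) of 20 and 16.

4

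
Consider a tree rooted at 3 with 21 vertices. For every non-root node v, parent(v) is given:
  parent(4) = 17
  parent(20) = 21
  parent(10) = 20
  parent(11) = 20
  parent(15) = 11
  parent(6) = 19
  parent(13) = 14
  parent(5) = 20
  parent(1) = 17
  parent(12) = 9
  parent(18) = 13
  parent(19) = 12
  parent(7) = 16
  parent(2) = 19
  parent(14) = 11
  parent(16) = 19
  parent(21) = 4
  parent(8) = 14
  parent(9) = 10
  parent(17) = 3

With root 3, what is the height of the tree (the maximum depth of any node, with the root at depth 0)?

10

The longest root-to-leaf path is 3–17–4–21–20–10–9–12–19–16–7 (10 edges).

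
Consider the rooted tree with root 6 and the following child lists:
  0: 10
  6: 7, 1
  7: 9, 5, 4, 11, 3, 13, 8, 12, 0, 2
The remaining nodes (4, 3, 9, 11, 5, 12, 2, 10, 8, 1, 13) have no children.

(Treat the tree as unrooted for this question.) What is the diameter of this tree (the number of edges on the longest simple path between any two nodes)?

Starting from 1, a farthest node is 10 at distance 4.
One longest path: 1 - 6 - 7 - 0 - 10.
So the diameter is 4.

4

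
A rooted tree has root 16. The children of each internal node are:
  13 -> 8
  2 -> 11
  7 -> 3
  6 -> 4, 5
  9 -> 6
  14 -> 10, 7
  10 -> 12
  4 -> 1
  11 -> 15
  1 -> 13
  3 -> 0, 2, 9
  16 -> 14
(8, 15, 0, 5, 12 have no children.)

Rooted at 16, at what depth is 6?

Climbing from 6 to the root: 6 – 9 – 3 – 7 – 14 – 16. That's 5 steps.

5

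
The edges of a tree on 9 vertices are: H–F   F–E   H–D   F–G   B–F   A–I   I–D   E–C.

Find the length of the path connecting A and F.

4

The path is A - I - D - H - F, which has 4 edges.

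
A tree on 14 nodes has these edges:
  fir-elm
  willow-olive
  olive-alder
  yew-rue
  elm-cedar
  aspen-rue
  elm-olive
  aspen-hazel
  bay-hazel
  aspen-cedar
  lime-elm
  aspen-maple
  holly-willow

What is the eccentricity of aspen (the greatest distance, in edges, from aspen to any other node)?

5

The node farthest from aspen is holly, via aspen-cedar-elm-olive-willow-holly — 5 edges.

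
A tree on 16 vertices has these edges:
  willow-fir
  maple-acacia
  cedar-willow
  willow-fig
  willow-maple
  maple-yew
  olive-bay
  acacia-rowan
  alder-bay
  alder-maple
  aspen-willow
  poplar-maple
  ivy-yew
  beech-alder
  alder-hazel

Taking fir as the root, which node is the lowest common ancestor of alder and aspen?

Ancestors of alder (toward the root): alder, maple, willow, fir.
Ancestors of aspen: aspen, willow, fir.
The deepest node appearing in both lists is willow.

willow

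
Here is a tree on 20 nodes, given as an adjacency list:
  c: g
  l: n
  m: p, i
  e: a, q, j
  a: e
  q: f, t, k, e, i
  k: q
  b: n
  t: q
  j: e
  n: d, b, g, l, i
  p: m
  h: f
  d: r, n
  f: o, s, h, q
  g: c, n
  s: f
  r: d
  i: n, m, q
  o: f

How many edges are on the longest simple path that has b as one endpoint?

5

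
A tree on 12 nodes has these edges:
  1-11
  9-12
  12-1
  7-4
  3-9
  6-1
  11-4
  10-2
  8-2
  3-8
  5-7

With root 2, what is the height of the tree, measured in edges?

9

The longest root-to-leaf path is 2 → 8 → 3 → 9 → 12 → 1 → 11 → 4 → 7 → 5 (9 edges).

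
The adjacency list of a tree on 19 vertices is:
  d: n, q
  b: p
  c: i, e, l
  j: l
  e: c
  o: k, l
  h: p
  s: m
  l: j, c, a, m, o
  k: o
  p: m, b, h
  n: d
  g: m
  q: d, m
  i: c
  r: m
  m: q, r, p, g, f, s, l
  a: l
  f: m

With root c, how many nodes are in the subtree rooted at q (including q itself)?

The subtree rooted at q contains: q, d, n — 3 nodes.

3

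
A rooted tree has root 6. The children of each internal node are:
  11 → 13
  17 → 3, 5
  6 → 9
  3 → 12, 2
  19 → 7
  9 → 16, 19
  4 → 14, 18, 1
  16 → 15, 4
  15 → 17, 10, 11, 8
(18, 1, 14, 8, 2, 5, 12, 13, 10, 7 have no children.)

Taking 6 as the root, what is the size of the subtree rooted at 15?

Descendants of 15 (including itself): 15, 17, 11, 10, 8, 3, 5, 13, 2, 12. That's 10.

10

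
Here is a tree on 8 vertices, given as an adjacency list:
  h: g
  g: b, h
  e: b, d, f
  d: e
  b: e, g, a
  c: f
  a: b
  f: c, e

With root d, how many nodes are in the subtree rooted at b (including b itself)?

b's subtree: {b, g, a, h}, size 4.

4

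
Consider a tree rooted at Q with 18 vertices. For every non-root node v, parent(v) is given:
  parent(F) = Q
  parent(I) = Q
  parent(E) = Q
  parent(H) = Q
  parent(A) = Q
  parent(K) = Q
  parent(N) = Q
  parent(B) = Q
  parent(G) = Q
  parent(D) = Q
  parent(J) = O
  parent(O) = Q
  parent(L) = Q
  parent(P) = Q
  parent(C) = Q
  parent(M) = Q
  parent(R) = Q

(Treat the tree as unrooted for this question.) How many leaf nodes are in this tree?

16

Degree-1 nodes: A, B, C, D, E, F, G, H, I, J, K, L, M, N, P, R — 16 of them.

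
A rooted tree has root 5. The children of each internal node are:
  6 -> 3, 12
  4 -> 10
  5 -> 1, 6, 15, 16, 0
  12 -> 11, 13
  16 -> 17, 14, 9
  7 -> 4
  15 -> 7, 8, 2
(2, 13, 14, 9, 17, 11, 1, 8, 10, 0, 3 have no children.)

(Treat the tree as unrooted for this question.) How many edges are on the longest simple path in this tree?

7

Starting from 13, a farthest node is 10 at distance 7.
One longest path: 13 – 12 – 6 – 5 – 15 – 7 – 4 – 10.
So the diameter is 7.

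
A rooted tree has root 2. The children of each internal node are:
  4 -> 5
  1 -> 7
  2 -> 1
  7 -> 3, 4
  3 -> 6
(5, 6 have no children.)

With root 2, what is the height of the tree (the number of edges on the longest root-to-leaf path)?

4

6 sits deepest: 2 → 1 → 7 → 3 → 6 — 4 edges from the root.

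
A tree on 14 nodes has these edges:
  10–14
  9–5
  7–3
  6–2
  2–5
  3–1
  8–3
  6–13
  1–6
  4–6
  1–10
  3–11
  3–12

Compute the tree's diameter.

6

BFS from 9 reaches 7 last, at distance 6; BFS from 7 confirms no node is farther.
Path: 9 – 5 – 2 – 6 – 1 – 3 – 7.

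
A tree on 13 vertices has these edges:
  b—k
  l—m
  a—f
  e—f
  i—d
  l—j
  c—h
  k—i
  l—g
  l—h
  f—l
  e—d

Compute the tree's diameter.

8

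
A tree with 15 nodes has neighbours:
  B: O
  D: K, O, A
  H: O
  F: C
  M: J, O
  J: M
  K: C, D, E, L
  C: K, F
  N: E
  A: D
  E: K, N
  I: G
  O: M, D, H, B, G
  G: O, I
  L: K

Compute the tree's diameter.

6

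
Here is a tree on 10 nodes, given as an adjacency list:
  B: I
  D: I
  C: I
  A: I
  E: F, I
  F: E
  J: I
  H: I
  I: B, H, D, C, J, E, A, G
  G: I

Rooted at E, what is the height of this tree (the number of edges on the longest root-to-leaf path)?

2

B sits deepest: E → I → B — 2 edges from the root.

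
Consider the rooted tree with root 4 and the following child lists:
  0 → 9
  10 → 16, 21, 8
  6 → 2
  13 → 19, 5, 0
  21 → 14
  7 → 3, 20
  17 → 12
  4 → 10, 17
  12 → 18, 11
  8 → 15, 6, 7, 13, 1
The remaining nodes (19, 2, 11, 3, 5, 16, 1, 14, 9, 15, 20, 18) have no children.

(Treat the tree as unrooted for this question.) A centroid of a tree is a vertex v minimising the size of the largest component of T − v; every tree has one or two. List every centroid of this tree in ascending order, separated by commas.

8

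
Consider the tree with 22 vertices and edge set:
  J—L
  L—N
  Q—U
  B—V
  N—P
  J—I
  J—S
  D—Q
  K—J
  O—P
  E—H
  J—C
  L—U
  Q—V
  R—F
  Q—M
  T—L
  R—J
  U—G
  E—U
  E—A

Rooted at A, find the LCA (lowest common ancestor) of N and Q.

Ancestors of N (toward the root): N, L, U, E, A.
Ancestors of Q: Q, U, E, A.
The deepest node appearing in both lists is U.

U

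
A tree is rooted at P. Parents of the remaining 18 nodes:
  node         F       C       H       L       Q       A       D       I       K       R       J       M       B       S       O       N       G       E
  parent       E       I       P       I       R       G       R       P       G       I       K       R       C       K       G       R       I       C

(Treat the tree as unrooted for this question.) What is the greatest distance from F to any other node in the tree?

The node farthest from F is S (J also at distance 6), via F-E-C-I-G-K-S — 6 edges.

6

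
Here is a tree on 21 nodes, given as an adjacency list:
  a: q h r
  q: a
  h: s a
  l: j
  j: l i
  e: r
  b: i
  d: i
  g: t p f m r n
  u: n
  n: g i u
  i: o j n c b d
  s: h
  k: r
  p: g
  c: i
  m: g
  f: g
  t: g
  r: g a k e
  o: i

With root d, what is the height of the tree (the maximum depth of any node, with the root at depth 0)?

The longest root-to-leaf path is d-i-n-g-r-a-h-s (7 edges).

7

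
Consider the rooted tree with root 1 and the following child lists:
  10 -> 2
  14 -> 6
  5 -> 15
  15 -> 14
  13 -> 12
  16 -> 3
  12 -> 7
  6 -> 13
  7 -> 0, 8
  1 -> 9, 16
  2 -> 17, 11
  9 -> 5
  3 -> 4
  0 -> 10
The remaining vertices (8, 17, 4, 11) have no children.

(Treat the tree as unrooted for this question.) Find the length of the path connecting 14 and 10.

6

14–6–13–12–7–0–10: 6 edges.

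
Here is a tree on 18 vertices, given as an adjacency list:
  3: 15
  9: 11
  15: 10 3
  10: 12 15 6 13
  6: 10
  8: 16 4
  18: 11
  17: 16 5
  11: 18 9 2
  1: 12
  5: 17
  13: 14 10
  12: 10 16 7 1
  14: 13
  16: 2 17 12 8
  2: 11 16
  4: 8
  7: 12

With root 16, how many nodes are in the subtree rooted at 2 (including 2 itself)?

2's subtree: {2, 11, 18, 9}, size 4.

4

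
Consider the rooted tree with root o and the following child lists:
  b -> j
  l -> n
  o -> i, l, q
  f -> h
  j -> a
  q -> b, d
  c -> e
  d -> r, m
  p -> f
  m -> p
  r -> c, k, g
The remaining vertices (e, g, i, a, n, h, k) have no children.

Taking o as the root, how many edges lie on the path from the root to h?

6

Climbing from h to the root: h → f → p → m → d → q → o. That's 6 steps.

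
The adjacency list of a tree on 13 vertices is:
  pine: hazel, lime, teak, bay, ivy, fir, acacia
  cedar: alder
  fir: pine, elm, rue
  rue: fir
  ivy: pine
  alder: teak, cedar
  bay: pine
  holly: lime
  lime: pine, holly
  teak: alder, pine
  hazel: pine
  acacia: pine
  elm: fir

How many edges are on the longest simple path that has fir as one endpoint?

A farthest node from fir is cedar.
The path fir–pine–teak–alder–cedar has 4 edges.

4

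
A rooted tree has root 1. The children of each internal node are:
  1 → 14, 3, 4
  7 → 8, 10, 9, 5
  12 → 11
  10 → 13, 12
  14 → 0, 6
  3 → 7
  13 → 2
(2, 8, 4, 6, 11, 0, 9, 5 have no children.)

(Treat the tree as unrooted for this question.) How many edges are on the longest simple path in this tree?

Starting from 0, a farthest node is 2 at distance 7.
One longest path: 0 - 14 - 1 - 3 - 7 - 10 - 13 - 2.
So the diameter is 7.

7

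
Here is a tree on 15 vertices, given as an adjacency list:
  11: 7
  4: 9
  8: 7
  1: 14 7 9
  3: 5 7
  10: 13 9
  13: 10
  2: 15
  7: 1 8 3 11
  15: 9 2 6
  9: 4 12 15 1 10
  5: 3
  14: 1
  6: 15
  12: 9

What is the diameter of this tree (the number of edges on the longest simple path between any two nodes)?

6

BFS from 5 reaches 6 last, at distance 6; BFS from 6 confirms no node is farther.
Path: 5 - 3 - 7 - 1 - 9 - 15 - 6.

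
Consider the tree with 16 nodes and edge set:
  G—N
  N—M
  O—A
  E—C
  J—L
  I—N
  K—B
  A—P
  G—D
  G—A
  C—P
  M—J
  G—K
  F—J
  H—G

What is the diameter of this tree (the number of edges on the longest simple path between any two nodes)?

Starting from L, a farthest node is E at distance 8.
One longest path: L-J-M-N-G-A-P-C-E.
So the diameter is 8.

8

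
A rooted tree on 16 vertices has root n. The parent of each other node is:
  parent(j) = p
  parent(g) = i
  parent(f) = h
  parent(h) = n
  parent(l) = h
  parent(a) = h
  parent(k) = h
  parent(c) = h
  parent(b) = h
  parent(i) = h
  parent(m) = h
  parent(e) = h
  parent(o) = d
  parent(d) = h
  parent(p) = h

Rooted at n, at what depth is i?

Path from n to i: n – h – i, which has 2 edges.

2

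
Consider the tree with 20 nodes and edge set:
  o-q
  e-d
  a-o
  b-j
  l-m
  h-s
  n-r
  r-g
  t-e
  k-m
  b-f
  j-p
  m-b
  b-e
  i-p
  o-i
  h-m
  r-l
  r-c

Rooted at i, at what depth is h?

5

i–p–j–b–m–h — 5 edges.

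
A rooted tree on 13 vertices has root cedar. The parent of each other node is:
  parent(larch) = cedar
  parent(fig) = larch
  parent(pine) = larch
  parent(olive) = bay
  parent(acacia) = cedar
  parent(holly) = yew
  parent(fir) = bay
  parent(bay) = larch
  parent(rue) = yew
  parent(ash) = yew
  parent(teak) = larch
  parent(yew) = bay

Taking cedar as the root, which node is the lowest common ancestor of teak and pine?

larch

Ancestors of teak (toward the root): teak, larch, cedar.
Ancestors of pine: pine, larch, cedar.
The deepest node appearing in both lists is larch.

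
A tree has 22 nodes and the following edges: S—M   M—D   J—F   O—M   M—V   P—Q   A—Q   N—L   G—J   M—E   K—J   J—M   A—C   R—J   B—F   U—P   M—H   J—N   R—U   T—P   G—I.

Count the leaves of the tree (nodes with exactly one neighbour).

The leaves are B, C, D, E, H, I, K, L, O, S, T, V.
That is 12 leaves.

12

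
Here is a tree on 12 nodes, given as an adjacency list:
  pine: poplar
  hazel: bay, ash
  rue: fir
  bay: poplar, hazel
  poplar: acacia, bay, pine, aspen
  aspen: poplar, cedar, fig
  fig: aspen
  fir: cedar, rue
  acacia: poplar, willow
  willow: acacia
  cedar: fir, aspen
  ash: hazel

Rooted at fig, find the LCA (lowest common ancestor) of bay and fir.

bay's ancestor chain is bay, poplar, aspen, fig and fir's is fir, cedar, aspen, fig; they first meet at aspen.

aspen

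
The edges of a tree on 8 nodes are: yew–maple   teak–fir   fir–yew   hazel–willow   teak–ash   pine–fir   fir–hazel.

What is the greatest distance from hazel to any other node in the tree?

Distances from hazel peak at 3, attained at ash (maple also at distance 3).
hazel–fir–teak–ash

3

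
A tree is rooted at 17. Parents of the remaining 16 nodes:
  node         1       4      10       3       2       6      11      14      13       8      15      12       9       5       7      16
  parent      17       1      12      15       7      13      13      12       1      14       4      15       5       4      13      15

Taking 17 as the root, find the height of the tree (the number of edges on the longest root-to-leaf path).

The longest root-to-leaf path is 17–1–4–15–12–14–8 (6 edges).

6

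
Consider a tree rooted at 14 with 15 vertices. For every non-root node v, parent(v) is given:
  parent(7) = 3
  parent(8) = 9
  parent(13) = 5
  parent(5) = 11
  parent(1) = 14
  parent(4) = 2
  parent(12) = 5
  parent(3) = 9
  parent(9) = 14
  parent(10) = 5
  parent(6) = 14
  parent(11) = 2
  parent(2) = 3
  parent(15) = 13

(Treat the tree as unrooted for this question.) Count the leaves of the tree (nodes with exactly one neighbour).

8

The leaves are 1, 4, 6, 7, 8, 10, 12, 15.
That is 8 leaves.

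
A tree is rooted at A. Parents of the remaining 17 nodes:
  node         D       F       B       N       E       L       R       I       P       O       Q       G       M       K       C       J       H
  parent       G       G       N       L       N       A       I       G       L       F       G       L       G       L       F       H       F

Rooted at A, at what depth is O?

4

Climbing from O to the root: O → F → G → L → A. That's 4 steps.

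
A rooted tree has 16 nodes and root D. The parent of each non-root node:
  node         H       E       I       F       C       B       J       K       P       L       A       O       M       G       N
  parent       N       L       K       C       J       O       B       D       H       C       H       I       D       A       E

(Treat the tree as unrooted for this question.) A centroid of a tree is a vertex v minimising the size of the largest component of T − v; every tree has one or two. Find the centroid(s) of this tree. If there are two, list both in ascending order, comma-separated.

C

Delete C: the remaining components have sizes 7, 7, 1. Max 7 ≤ 8, so C is a centroid.
Every other node leaves some component of size > 8, so the centroid is unique.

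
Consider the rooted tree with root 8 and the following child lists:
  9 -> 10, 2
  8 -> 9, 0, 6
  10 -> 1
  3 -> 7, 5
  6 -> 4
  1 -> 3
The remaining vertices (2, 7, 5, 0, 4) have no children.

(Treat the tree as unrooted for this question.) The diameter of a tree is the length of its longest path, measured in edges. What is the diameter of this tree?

7

BFS from 7 reaches 4 last, at distance 7; BFS from 4 confirms no node is farther.
Path: 7 – 3 – 1 – 10 – 9 – 8 – 6 – 4.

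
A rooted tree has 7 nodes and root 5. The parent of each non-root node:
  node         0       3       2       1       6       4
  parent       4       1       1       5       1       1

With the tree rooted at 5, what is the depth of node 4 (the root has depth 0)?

2

Path from 5 to 4: 5 – 1 – 4, which has 2 edges.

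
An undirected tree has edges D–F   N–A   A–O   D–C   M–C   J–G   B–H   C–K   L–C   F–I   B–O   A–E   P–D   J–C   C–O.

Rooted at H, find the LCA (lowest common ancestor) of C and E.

O

Ancestors of C (toward the root): C, O, B, H.
Ancestors of E: E, A, O, B, H.
The deepest node appearing in both lists is O.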